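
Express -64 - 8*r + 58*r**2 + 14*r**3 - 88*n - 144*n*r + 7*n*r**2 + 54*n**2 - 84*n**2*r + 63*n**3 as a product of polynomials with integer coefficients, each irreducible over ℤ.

(3*n + r + 4)*(3*n - 2*r + 2)*(7*n - 7*r - 8)

Group: 3*n*(21*n**2 - 14*n*r + 4*n - 7*r**2 - 36*r - 32) + (-2*r + 2)*(21*n**2 - 14*n*r + 4*n - 7*r**2 - 36*r - 32); both groups contain (21*n**2 - 14*n*r + 4*n - 7*r**2 - 36*r - 32), so (3*n - 2*r + 2) is a factor with cofactor 21*n**2 - 14*n*r + 4*n - 7*r**2 - 36*r - 32.
The cofactor groups again: 21*n**2 - 14*n*r + 4*n - 7*r**2 - 36*r - 32 = 3*n*(7*n - 7*r - 8) + (r + 4)*(7*n - 7*r - 8); both groups contain (7*n - 7*r - 8), giving (3*n + r + 4)*(7*n - 7*r - 8).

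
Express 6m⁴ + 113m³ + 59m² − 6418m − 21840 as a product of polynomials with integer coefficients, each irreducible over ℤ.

(2m − 15)(3m + 13)(m + 14)(m + 8)

Among the possible rational roots, m = −8 is a root, giving the factor (m + 8) and quotient 6m³ + 65m² − 461m − 2730.
Next, m = −13/3 is a root, giving the factor (3m + 13) and quotient 2m² + 13m − 210.
The remaining quadratic factors as (2m − 15)(m + 14).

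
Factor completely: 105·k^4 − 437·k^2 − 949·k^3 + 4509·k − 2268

Trying the rational-root candidates, k = 4/7 is a root, so (7·k − 4) divides it; the quotient is 15·k^3 − 127·k^2 − 135·k + 567.
Next, k = −7/3 is a root, so (3·k + 7) is a factor; dividing leaves 5·k^2 − 54·k + 81.
The remaining quadratic factors as (5·k − 9)(k − 9).

(3·k + 7)·(5·k − 9)·(7·k − 4)·(k − 9)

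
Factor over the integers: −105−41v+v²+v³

(v+3)(v+5)(v−7)

Testing divisors of the constant over divisors of the leading coefficient, v = −5 is a root, giving the factor (v+5) and quotient v²−4v−21.
The remaining quadratic factors as (v+3)(v−7).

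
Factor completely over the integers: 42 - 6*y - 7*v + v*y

(v - 6)*(y - 7)

Group as (v*y - 7*v) + (-6*y + 42) = v*(y - 7) - 6*(y - 7).
Both groups share the factor (y - 7).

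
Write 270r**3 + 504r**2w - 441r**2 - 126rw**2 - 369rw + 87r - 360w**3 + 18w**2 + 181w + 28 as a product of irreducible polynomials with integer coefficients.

(15r - 12w - 7)(3r + 5w - 4)(6r + 6w + 1)

Group: 3r(90r**2 + 18rw - 27r - 72w**2 - 54w - 7) + (5w - 4)(90r**2 + 18rw - 27r - 72w**2 - 54w - 7); both groups contain (90r**2 + 18rw - 27r - 72w**2 - 54w - 7), so (3r + 5w - 4) is a factor with cofactor 90r**2 + 18rw - 27r - 72w**2 - 54w - 7.
The cofactor groups again: 90r**2 + 18rw - 27r - 72w**2 - 54w - 7 = 6r(15r - 12w - 7) + (6w + 1)(15r - 12w - 7); both groups contain (15r - 12w - 7), giving (6r + 6w + 1)(15r - 12w - 7).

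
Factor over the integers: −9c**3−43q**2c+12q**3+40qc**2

Group: 3q(4q**2−13qc+9c**2) − c(4q**2−13qc+9c**2); both groups contain (4q**2−13qc+9c**2), so (3q−c) is a factor with cofactor 4q**2−13qc+9c**2.
The cofactor groups again: 4q**2−13qc+9c**2 = q(4q−9c) − c(4q−9c); both groups contain (4q−9c), giving (q−c)(4q−9c).

(4q−9c)(3q−c)(q−c)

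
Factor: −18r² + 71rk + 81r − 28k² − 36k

Group: −2r(9r − 4k) + (7k + 9)(9r − 4k); both groups contain (9r − 4k).

−(9r − 4k)(2r − 7k − 9)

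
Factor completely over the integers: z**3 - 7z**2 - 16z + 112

(z + 4)(z - 4)(z - 7)

Trying the rational-root candidates, z = 7 is a root, so (z - 7) divides it; the quotient is z**2 - 16.
The remaining quadratic factors as (z + 4)(z - 4).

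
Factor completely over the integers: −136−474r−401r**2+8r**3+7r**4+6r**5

(2r+1)(3r+2)(r−4)(r**2+4r+17)

Among the possible rational roots, r = −1/2 is a root, so (2r+1) is a factor; dividing leaves 3r**4+2r**3+3r**2−202r−136.
Continuing, r = −2/3 is a root, so (3r+2) divides it; the quotient is r**3+r−68.
Next, r = 4 is a root, so (r−4) is a factor; dividing leaves r**2+4r+17.
The quadratic r**2+4r+17 has discriminant −52 < 0 and is irreducible over ℤ.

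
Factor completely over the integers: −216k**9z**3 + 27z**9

Factor out 27z**3 first: what remains is −8k**9 + z**6.
Recognize a difference of cubes with the parts z**2 and 2k**3.

−27z**3(2k**3 − z**2)(4k**6 + 2k**3z**2 + z**4)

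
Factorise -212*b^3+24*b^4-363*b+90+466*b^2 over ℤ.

(2*b-1)*(2*b-3)*(6*b-5)*(b-6)

Trying the rational-root candidates, b = 1/2 is a root, so (2*b-1) is a factor; dividing leaves 12*b^3-100*b^2+183*b-90.
Next, b = 3/2 is a root, so (2*b-3) divides it; the quotient is 6*b^2-41*b+30.
The remaining quadratic factors as (b-6)(6*b-5).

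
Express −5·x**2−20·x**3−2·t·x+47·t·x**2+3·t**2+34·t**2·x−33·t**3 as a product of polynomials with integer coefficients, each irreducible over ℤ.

Group: 3·t·(−11·t**2−7·t·x+t+4·x**2+x) − 5·x·(−11·t**2−7·t·x+t+4·x**2+x); both groups contain (−11·t**2−7·t·x+t+4·x**2+x), so (3·t−5·x) is a factor with cofactor −11·t**2−7·t·x+t+4·x**2+x.
The cofactor groups again: −11·t**2−7·t·x+t+4·x**2+x = −t·(11·t−4·x−1) − x·(11·t−4·x−1); both groups contain (11·t−4·x−1), giving −(t+x)·(11·t−4·x−1).

−(11·t−4·x−1)·(3·t−5·x)·(t+x)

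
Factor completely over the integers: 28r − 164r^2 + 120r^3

Pull out the common factor 4r, then factor the remaining trinomial.

4r(5r − 1)(6r − 7)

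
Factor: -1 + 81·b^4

Write as (9·b^2)² − (1)², then factor 9·b^2 - 1 once more.

(3·b + 1)·(3·b - 1)·(9·b^2 + 1)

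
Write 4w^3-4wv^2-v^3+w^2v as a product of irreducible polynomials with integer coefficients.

(w-v)(4w+v)(w+v)

Group: w(4w^2+5wv+v^2) - v(4w^2+5wv+v^2); both groups contain (4w^2+5wv+v^2), so (w-v) is a factor with cofactor 4w^2+5wv+v^2.
The cofactor groups again: 4w^2+5wv+v^2 = 4w(w+v) + v(w+v); both groups contain (w+v), giving (4w+v)(w+v).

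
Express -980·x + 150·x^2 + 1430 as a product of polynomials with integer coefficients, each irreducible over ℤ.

10·(3·x - 13)·(5·x - 11)

Pull out the common factor 10, then factor the remaining trinomial.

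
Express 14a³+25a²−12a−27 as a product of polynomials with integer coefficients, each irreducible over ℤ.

(2a+3)(7a+9)(a−1)

By the rational root theorem, a = −3/2 is a root, so (2a+3) is a factor; dividing leaves 7a²+2a−9.
The remaining quadratic factors as (7a+9)(a−1).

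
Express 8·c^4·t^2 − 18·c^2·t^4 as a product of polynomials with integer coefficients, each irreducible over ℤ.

Pull out the common factor 2·c^2·t^2; 4·c^2 − 9·t^2 is a difference of squares.

2·c^2·t^2·(2·c + 3·t)·(2·c − 3·t)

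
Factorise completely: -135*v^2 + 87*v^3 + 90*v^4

Pull out the common factor 3*v^2, then factor the remaining trinomial.

3*v^2*(5*v + 9)*(6*v - 5)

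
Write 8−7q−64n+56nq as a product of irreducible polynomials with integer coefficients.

(7q−8)(8n−1)

Group as (56nq−64n) + (−7q+8) = 8n(7q−8) − (7q−8).
Both groups share the factor (7q−8).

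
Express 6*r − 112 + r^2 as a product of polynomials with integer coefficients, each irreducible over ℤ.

Two integers with product −112 and sum 6 are 14 and −8.

(r + 14)*(r − 8)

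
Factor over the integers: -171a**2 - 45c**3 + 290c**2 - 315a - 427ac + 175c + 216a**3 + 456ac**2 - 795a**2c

Group: 3a(72a**2 - 49ac + 63a + 5c**2 - 35c) + (-9c - 5)(72a**2 - 49ac + 63a + 5c**2 - 35c); both groups contain (72a**2 - 49ac + 63a + 5c**2 - 35c), so (3a - 9c - 5) is a factor with cofactor 72a**2 - 49ac + 63a + 5c**2 - 35c.
The cofactor groups again: 72a**2 - 49ac + 63a + 5c**2 - 35c = 9a(8a - c + 7) - 5c(8a - c + 7); both groups contain (8a - c + 7), giving (9a - 5c)(8a - c + 7).

(3a - 9c - 5)(8a - c + 7)(9a - 5c)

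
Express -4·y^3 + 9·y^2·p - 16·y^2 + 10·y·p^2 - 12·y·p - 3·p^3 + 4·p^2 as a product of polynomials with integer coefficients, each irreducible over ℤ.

Group: y·(-4·y^2 - 3·y·p + p^2) + (-3·p + 4)·(-4·y^2 - 3·y·p + p^2); both groups contain (-4·y^2 - 3·y·p + p^2), so (y - 3·p + 4) is a factor with cofactor -4·y^2 - 3·y·p + p^2.
The cofactor groups again: -4·y^2 - 3·y·p + p^2 = -4·y·(y + p) + p·(y + p); both groups contain (y + p), giving -(4·y - p)·(y + p).

-(y - 3·p + 4)·(4·y - p)·(y + p)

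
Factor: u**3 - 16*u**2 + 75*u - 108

Testing divisors of the constant over divisors of the leading coefficient, u = 3 is a root, giving the factor (u - 3) and quotient u**2 - 13*u + 36.
The remaining quadratic factors as (u - 9)(u - 4).

(u - 3)*(u - 4)*(u - 9)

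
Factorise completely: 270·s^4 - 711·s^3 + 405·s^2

Pull out the common factor 9·s^2, then factor the remaining trinomial.

9·s^2·(5·s - 9)·(6·s - 5)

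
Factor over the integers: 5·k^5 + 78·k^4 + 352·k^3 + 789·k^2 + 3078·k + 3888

Testing divisors of the constant over divisors of the leading coefficient, k = -6 is a root, giving the factor (k + 6) and quotient 5·k^4 + 48·k^3 + 64·k^2 + 405·k + 648.
Then k = -8/5 is a root, so (5·k + 8) is a factor; dividing leaves k^3 + 8·k^2 + 81.
Next, k = -9 is a root, so (k + 9) is a factor; dividing leaves k^2 - k + 9.
The quadratic k^2 - k + 9 has discriminant -35 < 0 and is irreducible over ℤ.

(5·k + 8)·(k + 6)·(k + 9)·(k^2 - k + 9)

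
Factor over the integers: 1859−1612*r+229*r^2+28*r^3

Testing divisors of the constant over divisors of the leading coefficient, r = −13 is a root, giving the factor (r+13) and quotient 28*r^2−135*r+143.
The remaining quadratic factors as (4*r−13)(7*r−11).

(4*r−13)*(7*r−11)*(r+13)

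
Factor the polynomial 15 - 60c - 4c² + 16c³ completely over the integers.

Group as (16c³ - 60c) + (-4c² + 15) = 4c(4c² - 15) - (4c² - 15).
Both groups share the factor (4c² - 15).

(4c - 1)(4c² - 15)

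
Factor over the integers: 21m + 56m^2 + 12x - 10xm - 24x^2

Group: -6x(4x + 7m) + (8m + 3)(4x + 7m); both groups contain (4x + 7m).

-(6x - 8m - 3)(4x + 7m)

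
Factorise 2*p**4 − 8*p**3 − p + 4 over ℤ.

(p − 4)*(2*p**3 − 1)

Group as (2*p**4 − p) + (−8*p**3 + 4) = p*(2*p**3 − 1) − 4*(2*p**3 − 1).
Both groups share the factor (2*p**3 − 1).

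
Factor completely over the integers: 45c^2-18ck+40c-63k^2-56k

(5c-7k)(9c+9k+8)

Group: 9c(5c-7k) + (9k+8)(5c-7k); both groups contain (5c-7k).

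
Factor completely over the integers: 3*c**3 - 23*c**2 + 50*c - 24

(3*c - 2)*(c - 3)*(c - 4)

Among the possible rational roots, c = 2/3 is a root, so (3*c - 2) divides it; the quotient is c**2 - 7*c + 12.
The remaining quadratic factors as (c - 3)(c - 4).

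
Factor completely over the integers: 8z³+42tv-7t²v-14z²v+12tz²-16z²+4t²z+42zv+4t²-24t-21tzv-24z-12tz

Group: t(4tz-7tv+4t+4z²-7zv+4z) + (2z-6)(4tz-7tv+4t+4z²-7zv+4z); both groups contain (4tz-7tv+4t+4z²-7zv+4z), so (t+2z-6) is a factor with cofactor 4tz-7tv+4t+4z²-7zv+4z.
The cofactor groups again: 4tz-7tv+4t+4z²-7zv+4z = t(4z-7v+4) + z(4z-7v+4); both groups contain (4z-7v+4), giving (t+z)(4z-7v+4).

(4z-7v+4)(t+2z-6)(t+z)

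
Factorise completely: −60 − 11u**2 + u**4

Substitute w = u**2 to get a quadratic in w, then factor.
u**2 + 4 is irreducible over ℤ (sum of squares).
u**2 − 15 is irreducible over ℤ (15 is not a perfect square).

(u**2 + 4)(u**2 − 15)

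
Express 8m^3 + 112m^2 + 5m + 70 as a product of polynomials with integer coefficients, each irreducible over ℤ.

Group as (8m^3 + 5m) + (112m^2 + 70) = m(8m^2 + 5) + 14(8m^2 + 5).
Both groups share the factor (8m^2 + 5).

(m + 14)(8m^2 + 5)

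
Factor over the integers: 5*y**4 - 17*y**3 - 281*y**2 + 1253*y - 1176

(5*y - 7)*(y + 8)*(y - 3)*(y - 7)

Trying the rational-root candidates, y = 7 is a root, giving the factor (y - 7) and quotient 5*y**3 + 18*y**2 - 155*y + 168.
Continuing, y = 3 is a root, so (y - 3) divides it; the quotient is 5*y**2 + 33*y - 56.
The remaining quadratic factors as (y + 8)(5*y - 7).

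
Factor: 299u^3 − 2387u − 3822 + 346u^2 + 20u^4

By the rational root theorem, u = −13 is a root, giving the factor (u + 13) and quotient 20u^3 + 39u^2 − 161u − 294.
Next, u = 14/5 is a root, giving the factor (5u − 14) and quotient 4u^2 + 19u + 21.
The remaining quadratic factors as (4u + 7)(u + 3).

(4u + 7)(5u − 14)(u + 13)(u + 3)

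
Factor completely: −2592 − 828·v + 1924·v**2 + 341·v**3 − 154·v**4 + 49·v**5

Testing divisors of the constant over divisors of the leading coefficient, v = −8/7 is a root, so (7·v + 8) is a factor; dividing leaves 7·v**4 − 30·v**3 + 83·v**2 + 180·v − 324.
Continuing, v = 9/7 is a root, so (7·v − 9) divides it; the quotient is v**3 − 3·v**2 + 8·v + 36.
Then v = −2 is a root, so (v + 2) divides it; the quotient is v**2 − 5·v + 18.
The quadratic v**2 − 5·v + 18 has discriminant −47 < 0 and is irreducible over ℤ.

(7·v + 8)·(7·v − 9)·(v + 2)·(v**2 − 5·v + 18)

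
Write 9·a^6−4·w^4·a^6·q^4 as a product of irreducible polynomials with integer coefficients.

Factor out a^6 first: what remains is −4·w^4·q^4+9.
Recognize a difference of squares with the parts 3 and 2·w^2·q^2.

−a^6·(2·w^2·q^2+3)·(2·w^2·q^2−3)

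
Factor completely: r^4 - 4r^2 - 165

(r^2 + 11)(r^2 - 15)

Substitute u = r^2 to get a quadratic in u, then factor.
r^2 + 11 is irreducible over ℤ (always positive, so no real roots).
r^2 - 15 is irreducible over ℤ (15 is not a perfect square).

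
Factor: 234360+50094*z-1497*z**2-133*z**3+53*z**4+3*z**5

By the rational root theorem, z = -15 is a root, so (z+15) divides it; the quotient is 3*z**4+8*z**3-253*z**2+2298*z+15624.
Continuing, z = -12 is a root, giving the factor (z+12) and quotient 3*z**3-28*z**2+83*z+1302.
Next, z = -14/3 is a root, so (3*z+14) divides it; the quotient is z**2-14*z+93.
The quadratic z**2-14*z+93 has discriminant -176 < 0 and is irreducible over ℤ.

(3*z+14)*(z+12)*(z+15)*(z**2-14*z+93)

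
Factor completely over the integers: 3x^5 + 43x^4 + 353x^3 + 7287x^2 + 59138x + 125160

Testing divisors of the constant over divisors of the leading coefficient, x = -10/3 is a root, so (3x + 10) divides it; the quotient is x^4 + 11x^3 + 81x^2 + 2159x + 12516.
Continuing, x = -12 is a root, giving the factor (x + 12) and quotient x^3 - x^2 + 93x + 1043.
Next, x = -7 is a root, so (x + 7) is a factor; dividing leaves x^2 - 8x + 149.
The quadratic x^2 - 8x + 149 has discriminant -532 < 0 and is irreducible over ℤ.

(3x + 10)(x + 12)(x + 7)(x^2 - 8x + 149)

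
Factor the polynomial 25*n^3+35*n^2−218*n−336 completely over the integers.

(5*n+14)*(5*n+8)*(n−3)

Among the possible rational roots, n = −8/5 is a root, giving the factor (5*n+8) and quotient 5*n^2−n−42.
The remaining quadratic factors as (5*n+14)(n−3).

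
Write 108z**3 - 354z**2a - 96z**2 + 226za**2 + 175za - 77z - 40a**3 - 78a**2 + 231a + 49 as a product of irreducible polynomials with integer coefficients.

(6z - 2a - 7)(9z - 4a + 7)(2z - 5a - 1)

Group: 9z(12z**2 - 34za - 20z + 10a**2 + 37a + 7) + (-4a + 7)(12z**2 - 34za - 20z + 10a**2 + 37a + 7); both groups contain (12z**2 - 34za - 20z + 10a**2 + 37a + 7), so (9z - 4a + 7) is a factor with cofactor 12z**2 - 34za - 20z + 10a**2 + 37a + 7.
The cofactor groups again: 12z**2 - 34za - 20z + 10a**2 + 37a + 7 = 6z(2z - 5a - 1) + (-2a - 7)(2z - 5a - 1); both groups contain (2z - 5a - 1), giving (6z - 2a - 7)(2z - 5a - 1).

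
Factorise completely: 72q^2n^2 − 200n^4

8n^2(3q − 5n)(3q + 5n)

Pull out the common factor 8n^2; 9q^2 − 25n^2 is a difference of squares.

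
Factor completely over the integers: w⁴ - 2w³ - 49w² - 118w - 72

Trying the rational-root candidates, w = -2 is a root, giving the factor (w + 2) and quotient w³ - 4w² - 41w - 36.
Continuing, w = -4 is a root, so (w + 4) is a factor; dividing leaves w² - 8w - 9.
The remaining quadratic factors as (w + 1)(w - 9).

(w + 1)(w + 2)(w + 4)(w - 9)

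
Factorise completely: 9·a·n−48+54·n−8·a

(9·n−8)·(a+6)

Group as (9·a·n−8·a) + (54·n−48) = a·(9·n−8) + 6·(9·n−8).
Both groups share the factor (9·n−8).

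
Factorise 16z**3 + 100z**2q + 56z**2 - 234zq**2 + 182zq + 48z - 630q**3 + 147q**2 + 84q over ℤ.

Group: 2z(8z**2 - 10zq + 12z - 42q**2 + 21q) + (15q + 4)(8z**2 - 10zq + 12z - 42q**2 + 21q); both groups contain (8z**2 - 10zq + 12z - 42q**2 + 21q), so (2z + 15q + 4) is a factor with cofactor 8z**2 - 10zq + 12z - 42q**2 + 21q.
The cofactor groups again: 8z**2 - 10zq + 12z - 42q**2 + 21q = 2z(4z + 7q) + (-6q + 3)(4z + 7q); both groups contain (4z + 7q), giving (2z - 6q + 3)(4z + 7q).

(2z - 6q + 3)(2z + 15q + 4)(4z + 7q)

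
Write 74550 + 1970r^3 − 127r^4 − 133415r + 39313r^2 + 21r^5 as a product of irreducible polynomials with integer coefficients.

Trying the rational-root candidates, r = −10 is a root, so (r + 10) divides it; the quotient is 21r^4 − 337r^3 + 5340r^2 − 14087r + 7455.
Continuing, r = 5/7 is a root, giving the factor (7r − 5) and quotient 3r^3 − 46r^2 + 730r − 1491.
Next, r = 7/3 is a root, giving the factor (3r − 7) and quotient r^2 − 13r + 213.
The quadratic r^2 − 13r + 213 has discriminant −683 < 0 and is irreducible over ℤ.

(3r − 7)(7r − 5)(r + 10)(r^2 − 13r + 213)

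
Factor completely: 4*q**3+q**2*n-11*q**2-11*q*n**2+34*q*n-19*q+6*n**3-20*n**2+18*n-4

(4*q-3*n+1)*(q-n+1)*(q+2*n-4)

Group: q*(4*q**2-7*q*n+5*q+3*n**2-4*n+1) + (2*n-4)*(4*q**2-7*q*n+5*q+3*n**2-4*n+1); both groups contain (4*q**2-7*q*n+5*q+3*n**2-4*n+1), so (q+2*n-4) is a factor with cofactor 4*q**2-7*q*n+5*q+3*n**2-4*n+1.
The cofactor groups again: 4*q**2-7*q*n+5*q+3*n**2-4*n+1 = 4*q*(q-n+1) + (-3*n+1)*(q-n+1); both groups contain (q-n+1), giving (4*q-3*n+1)*(q-n+1).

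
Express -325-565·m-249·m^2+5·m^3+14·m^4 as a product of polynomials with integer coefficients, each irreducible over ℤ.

Among the possible rational roots, m = -5/2 is a root, so (2·m+5) divides it; the quotient is 7·m^3-15·m^2-87·m-65.
Next, m = -1 is a root, giving the factor (m+1) and quotient 7·m^2-22·m-65.
The remaining quadratic factors as (7·m+13)(m-5).

(2·m+5)·(7·m+13)·(m+1)·(m-5)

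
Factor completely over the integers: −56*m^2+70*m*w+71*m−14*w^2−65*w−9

Group: −8*m*(7*m−7*w−1) + (2*w+9)*(7*m−7*w−1); both groups contain (7*m−7*w−1).

−(7*m−7*w−1)*(8*m−2*w−9)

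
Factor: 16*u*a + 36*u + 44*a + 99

Group as (16*u*a + 36*u) + (44*a + 99) = 4*u*(4*a + 9) + 11*(4*a + 9).
Both groups share the factor (4*a + 9).

(4*a + 9)*(4*u + 11)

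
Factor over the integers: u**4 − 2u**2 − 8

(u + 2)(u − 2)(u**2 + 2)

Substitute w = u**2 to get a quadratic in w, then factor.
u**2 + 2 is irreducible over ℤ (always positive, so no real roots).
u**2 − 4 is a difference of squares.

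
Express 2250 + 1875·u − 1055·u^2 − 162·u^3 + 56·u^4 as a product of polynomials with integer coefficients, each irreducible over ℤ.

Testing divisors of the constant over divisors of the leading coefficient, u = 5/2 is a root, giving the factor (2·u − 5) and quotient 28·u^3 − 11·u^2 − 555·u − 450.
Then u = 5 is a root, so (u − 5) is a factor; dividing leaves 28·u^2 + 129·u + 90.
The remaining quadratic factors as (4·u + 15)(7·u + 6).

(2·u − 5)·(4·u + 15)·(7·u + 6)·(u − 5)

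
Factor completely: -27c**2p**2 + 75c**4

Factor out 3c**2, leaving 25c**2 - 9p**2, which is a difference of two squares.

3c**2(5c + 3p)(5c - 3p)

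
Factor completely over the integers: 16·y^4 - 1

(2·y + 1)·(2·y - 1)·(4·y^2 + 1)

(2·y)⁴ − (1)⁴ = ((2·y)² − (1)²)((2·y)² + (1)²); the first factor splits again, the second (4·y^2 + 1) is irreducible.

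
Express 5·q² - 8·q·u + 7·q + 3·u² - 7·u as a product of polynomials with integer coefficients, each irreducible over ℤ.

Group: 5·q·(q - u) + (-3·u + 7)·(q - u); both groups contain (q - u).

(5·q - 3·u + 7)·(q - u)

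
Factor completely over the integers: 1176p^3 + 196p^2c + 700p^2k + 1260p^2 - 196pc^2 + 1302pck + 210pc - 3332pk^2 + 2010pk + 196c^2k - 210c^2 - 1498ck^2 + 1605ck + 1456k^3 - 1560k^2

(14p - 14k + 15)(6p - 2c + 13k)(14p + 7c - 8k)

Group: 14p(84p^2 - 28pc + 98pk + 90p + 28ck - 30c - 182k^2 + 195k) + (7c - 8k)(84p^2 - 28pc + 98pk + 90p + 28ck - 30c - 182k^2 + 195k); both groups contain (84p^2 - 28pc + 98pk + 90p + 28ck - 30c - 182k^2 + 195k), so (14p + 7c - 8k) is a factor with cofactor 84p^2 - 28pc + 98pk + 90p + 28ck - 30c - 182k^2 + 195k.
The cofactor groups again: 84p^2 - 28pc + 98pk + 90p + 28ck - 30c - 182k^2 + 195k = 14p(6p - 2c + 13k) + (-14k + 15)(6p - 2c + 13k); both groups contain (6p - 2c + 13k), giving (14p - 14k + 15)(6p - 2c + 13k).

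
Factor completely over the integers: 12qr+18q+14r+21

(2r+3)(6q+7)

Group as (12qr+18q) + (14r+21) = 6q(2r+3) + 7(2r+3).
Both groups share the factor (2r+3).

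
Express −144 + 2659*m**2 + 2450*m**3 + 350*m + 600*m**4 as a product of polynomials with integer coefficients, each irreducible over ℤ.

(4*m + 9)*(5*m + 2)*(5*m + 8)*(6*m − 1)

By the rational root theorem, m = −2/5 is a root, so (5*m + 2) is a factor; dividing leaves 120*m**3 + 442*m**2 + 355*m − 72.
Next, m = −8/5 is a root, giving the factor (5*m + 8) and quotient 24*m**2 + 50*m − 9.
The remaining quadratic factors as (6*m − 1)(4*m + 9).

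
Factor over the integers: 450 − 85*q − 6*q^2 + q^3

Testing divisors of the constant over divisors of the leading coefficient, q = 10 is a root, so (q − 10) divides it; the quotient is q^2 + 4*q − 45.
The remaining quadratic factors as (q − 5)(q + 9).

(q + 9)*(q − 10)*(q − 5)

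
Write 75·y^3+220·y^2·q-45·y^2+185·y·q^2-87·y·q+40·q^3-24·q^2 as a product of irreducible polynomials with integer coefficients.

(5·y+5·q-3)·(5·y+8·q)·(3·y+q)

Group: 5·y·(15·y^2+20·y·q-9·y+5·q^2-3·q) + 8·q·(15·y^2+20·y·q-9·y+5·q^2-3·q); both groups contain (15·y^2+20·y·q-9·y+5·q^2-3·q), so (5·y+8·q) is a factor with cofactor 15·y^2+20·y·q-9·y+5·q^2-3·q.
The cofactor groups again: 15·y^2+20·y·q-9·y+5·q^2-3·q = 3·y·(5·y+5·q-3) + q·(5·y+5·q-3); both groups contain (5·y+5·q-3), giving (3·y+q)·(5·y+5·q-3).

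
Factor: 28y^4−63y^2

7y^2(2y+3)(2y−3)

Every term has a factor of 7y^2. Then 4y^2−9 = (2y)² − (3)².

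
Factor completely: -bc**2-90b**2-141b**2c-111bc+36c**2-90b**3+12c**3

-(15b-4c)(2b+3c)(3b+c+3)

Group: 2b(-45b**2-3bc-45b+4c**2+12c) + 3c(-45b**2-3bc-45b+4c**2+12c); both groups contain (-45b**2-3bc-45b+4c**2+12c), so (2b+3c) is a factor with cofactor -45b**2-3bc-45b+4c**2+12c.
The cofactor groups again: -45b**2-3bc-45b+4c**2+12c = -3b(15b-4c) + (-c-3)(15b-4c); both groups contain (15b-4c), giving -(3b+c+3)(15b-4c).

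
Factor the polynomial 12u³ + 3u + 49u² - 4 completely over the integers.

Among the possible rational roots, u = -4 is a root, so (u + 4) divides it; the quotient is 12u² + u - 1.
The remaining quadratic factors as (4u - 1)(3u + 1).

(3u + 1)(4u - 1)(u + 4)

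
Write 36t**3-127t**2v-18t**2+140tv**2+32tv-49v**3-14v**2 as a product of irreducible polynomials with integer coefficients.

(4t-7v-2)(9t-7v)(t-v)

Group: t(36t**2-91tv-18t+49v**2+14v) - v(36t**2-91tv-18t+49v**2+14v); both groups contain (36t**2-91tv-18t+49v**2+14v), so (t-v) is a factor with cofactor 36t**2-91tv-18t+49v**2+14v.
The cofactor groups again: 36t**2-91tv-18t+49v**2+14v = 9t(4t-7v-2) - 7v(4t-7v-2); both groups contain (4t-7v-2), giving (9t-7v)(4t-7v-2).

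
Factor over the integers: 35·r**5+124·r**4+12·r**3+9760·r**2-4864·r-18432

(5·r-8)·(7·r+8)·(r+8)·(r**2-4·r+36)

By the rational root theorem, r = 8/5 is a root, giving the factor (5·r-8) and quotient 7·r**4+36·r**3+60·r**2+2048·r+2304.
Continuing, r = -8/7 is a root, giving the factor (7·r+8) and quotient r**3+4·r**2+4·r+288.
Continuing, r = -8 is a root, so (r+8) divides it; the quotient is r**2-4·r+36.
The quadratic r**2-4·r+36 has discriminant -128 < 0 and is irreducible over ℤ.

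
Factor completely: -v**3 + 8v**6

Every term has a factor of v**3; factoring it out leaves 8v**3 - 1.
Recognize a difference of cubes with the parts 2v and 1.

v**3(2v - 1)(4v**2 + 2v + 1)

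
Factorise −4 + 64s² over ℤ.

Pull out the common factor 4; 16s² − 1 is a difference of squares.

4(4s + 1)(4s − 1)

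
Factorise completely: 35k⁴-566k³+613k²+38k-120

By the rational root theorem, k = 15 is a root, so (k-15) divides it; the quotient is 35k³-41k²-2k+8.
Continuing, k = 4/7 is a root, giving the factor (7k-4) and quotient 5k²-3k-2.
The remaining quadratic factors as (5k+2)(k-1).

(5k+2)(7k-4)(k-1)(k-15)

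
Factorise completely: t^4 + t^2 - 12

Substitute u = t^2 to get a quadratic in u, then factor.
t^2 + 4 is irreducible over ℤ (sum of squares).
t^2 - 3 is irreducible over ℤ (3 is not a perfect square).

(t^2 + 4)(t^2 - 3)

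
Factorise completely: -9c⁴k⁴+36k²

-9k²(c²k+2)(c²k-2)

Pull out the common factor 9k², leaving -c⁴k²+4.
Recognize a difference of squares with the parts 2 and c²k.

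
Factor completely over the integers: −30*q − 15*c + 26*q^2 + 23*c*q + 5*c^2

(5*c + 13*q − 15)*(c + 2*q)

Group: 5*c*(c + 2*q) + (13*q − 15)*(c + 2*q); both groups contain (c + 2*q).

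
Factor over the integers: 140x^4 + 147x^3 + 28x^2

7x^2(4x + 1)(5x + 4)

Pull out the common factor 7x^2, then factor the remaining trinomial.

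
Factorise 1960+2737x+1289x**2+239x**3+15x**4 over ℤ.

(3x+7)(5x+8)(x+5)(x+7)

By the rational root theorem, x = -7/3 is a root, giving the factor (3x+7) and quotient 5x**3+68x**2+271x+280.
Next, x = -5 is a root, so (x+5) is a factor; dividing leaves 5x**2+43x+56.
The remaining quadratic factors as (5x+8)(x+7).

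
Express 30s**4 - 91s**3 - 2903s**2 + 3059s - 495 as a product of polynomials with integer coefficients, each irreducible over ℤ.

(5s - 1)(6s - 5)(s + 9)(s - 11)

Testing divisors of the constant over divisors of the leading coefficient, s = 1/5 is a root, so (5s - 1) is a factor; dividing leaves 6s**3 - 17s**2 - 584s + 495.
Then s = 11 is a root, so (s - 11) is a factor; dividing leaves 6s**2 + 49s - 45.
The remaining quadratic factors as (6s - 5)(s + 9).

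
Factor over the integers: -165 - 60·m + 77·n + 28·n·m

(4·m + 11)·(7·n - 15)

Group as (28·n·m + 77·n) + (-60·m - 165) = 7·n·(4·m + 11) - 15·(4·m + 11).
Both groups share the factor (4·m + 11).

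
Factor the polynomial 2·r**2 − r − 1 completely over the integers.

Need a pair with product 2·(−1) = −2 and sum −1: that's −2 and 1.
Split the middle term: 2·r**2 − 2·r + r − 1 = 2·r·(r − 1) + (r − 1).

(2·r + 1)·(r − 1)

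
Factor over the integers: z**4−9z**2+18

(z**2−3)(z**2−6)

Substitute u = z**2 to get a quadratic in u, then factor.
z**2−3 is irreducible over ℤ (3 is not a perfect square).
z**2−6 is irreducible over ℤ (6 is not a perfect square).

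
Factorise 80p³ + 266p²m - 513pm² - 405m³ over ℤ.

Group: 2p(40p² - 47pm - 45m²) + 9m(40p² - 47pm - 45m²); both groups contain (40p² - 47pm - 45m²), so (2p + 9m) is a factor with cofactor 40p² - 47pm - 45m².
The cofactor groups again: 40p² - 47pm - 45m² = 8p(5p - 9m) + 5m(5p - 9m); both groups contain (5p - 9m), giving (8p + 5m)(5p - 9m).

(5p - 9m)(8p + 5m)(2p + 9m)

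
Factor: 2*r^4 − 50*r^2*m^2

Pull out the common factor 2*r^2; r^2 − 25*m^2 is a difference of squares.

2*r^2*(r − 5*m)*(r + 5*m)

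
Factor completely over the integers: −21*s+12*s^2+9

Pull out the common factor 3, then factor the remaining trinomial.

3*(4*s−3)*(s−1)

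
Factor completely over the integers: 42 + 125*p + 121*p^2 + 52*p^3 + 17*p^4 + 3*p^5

(3*p + 2)*(p + 1)*(p + 3)*(p^2 + p + 7)

Among the possible rational roots, p = -3 is a root, so (p + 3) divides it; the quotient is 3*p^4 + 8*p^3 + 28*p^2 + 37*p + 14.
Next, p = -1 is a root, giving the factor (p + 1) and quotient 3*p^3 + 5*p^2 + 23*p + 14.
Next, p = -2/3 is a root, giving the factor (3*p + 2) and quotient p^2 + p + 7.
The quadratic p^2 + p + 7 has discriminant -27 < 0 and is irreducible over ℤ.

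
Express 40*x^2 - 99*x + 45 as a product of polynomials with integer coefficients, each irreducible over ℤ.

(5*x - 3)*(8*x - 15)

Need a pair with product 40·45 = 1800 and sum -99: that's -24 and -75.
Split the middle term: 40*x^2 - 24*x - 75*x + 45 = 8*x*(5*x - 3) - 15*(5*x - 3).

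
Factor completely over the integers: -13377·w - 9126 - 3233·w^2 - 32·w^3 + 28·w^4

(2·w + 13)·(2·w + 9)·(7·w + 6)·(w - 13)

Among the possible rational roots, w = -13/2 is a root, so (2·w + 13) divides it; the quotient is 14·w^3 - 107·w^2 - 921·w - 702.
Next, w = -6/7 is a root, so (7·w + 6) is a factor; dividing leaves 2·w^2 - 17·w - 117.
The remaining quadratic factors as (w - 13)(2·w + 9).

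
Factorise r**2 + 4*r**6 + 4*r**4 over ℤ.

r**2*(2*r**2 + 1)**2

Pull out the common factor r**2, leaving 4*r**4 + 4*r**2 + 1.
Recognize a perfect-square trinomial with the parts 1 and 2*r**2.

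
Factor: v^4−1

(v+1)*(v−1)*(v^2+1)

Substitute u = v^2 to get a quadratic in u, then factor.
v^2+1 is irreducible over ℤ (sum of squares).
v^2−1 is a difference of squares.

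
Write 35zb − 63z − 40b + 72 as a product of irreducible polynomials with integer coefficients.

(5b − 9)(7z − 8)

Group as (35zb − 63z) + (−40b + 72) = 7z(5b − 9) − 8(5b − 9).
Both groups share the factor (5b − 9).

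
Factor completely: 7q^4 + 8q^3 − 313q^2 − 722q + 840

(7q − 6)(q + 4)(q + 5)(q − 7)

Among the possible rational roots, q = 6/7 is a root, so (7q − 6) is a factor; dividing leaves q^3 + 2q^2 − 43q − 140.
Then q = 7 is a root, giving the factor (q − 7) and quotient q^2 + 9q + 20.
The remaining quadratic factors as (q + 4)(q + 5).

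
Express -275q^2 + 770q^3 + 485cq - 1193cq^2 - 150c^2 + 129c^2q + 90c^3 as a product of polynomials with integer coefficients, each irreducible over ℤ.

Group: 3c(30c^2 - 97cq + 55q^2) + (14q - 5)(30c^2 - 97cq + 55q^2); both groups contain (30c^2 - 97cq + 55q^2), so (3c + 14q - 5) is a factor with cofactor 30c^2 - 97cq + 55q^2.
The cofactor groups again: 30c^2 - 97cq + 55q^2 = 15c(2c - 5q) - 11q(2c - 5q); both groups contain (2c - 5q), giving (15c - 11q)(2c - 5q).

(15c - 11q)(2c - 5q)(3c + 14q - 5)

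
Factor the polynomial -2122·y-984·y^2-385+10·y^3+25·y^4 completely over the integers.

(5·y+1)·(5·y+11)·(y+5)·(y-7)

By the rational root theorem, y = -11/5 is a root, giving the factor (5·y+11) and quotient 5·y^3-9·y^2-177·y-35.
Then y = 7 is a root, giving the factor (y-7) and quotient 5·y^2+26·y+5.
The remaining quadratic factors as (5·y+1)(y+5).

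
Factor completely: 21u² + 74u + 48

(3u + 8)(7u + 6)

Need a pair with product 21·48 = 1008 and sum 74: that's 18 and 56.
Split the middle term: 21u² + 18u + 56u + 48 = 3u(7u + 6) + 8(7u + 6).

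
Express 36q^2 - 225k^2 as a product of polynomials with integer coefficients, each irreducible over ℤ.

Factor out 9, leaving 4q^2 - 25k^2, which is a difference of two squares.

9(2q - 5k)(2q + 5k)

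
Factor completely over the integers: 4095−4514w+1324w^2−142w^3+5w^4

(5w−7)(w−13)(w−5)(w−9)

Testing divisors of the constant over divisors of the leading coefficient, w = 5 is a root, so (w−5) is a factor; dividing leaves 5w^3−117w^2+739w−819.
Continuing, w = 9 is a root, giving the factor (w−9) and quotient 5w^2−72w+91.
The remaining quadratic factors as (w−13)(5w−7).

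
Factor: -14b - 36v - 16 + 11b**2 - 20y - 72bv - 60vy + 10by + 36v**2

(11b - 6v + 10y + 8)(b - 6v - 2)

Group: b(11b - 6v + 10y + 8) + (-6v - 2)(11b - 6v + 10y + 8); both groups contain (11b - 6v + 10y + 8).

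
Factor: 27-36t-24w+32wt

(4t-3)(8w-9)

Group as (32wt-24w) + (-36t+27) = 8w(4t-3) - 9(4t-3).
Both groups share the factor (4t-3).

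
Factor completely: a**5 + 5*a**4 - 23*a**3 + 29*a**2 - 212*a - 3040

Testing divisors of the constant over divisors of the leading coefficient, a = -4 is a root, so (a + 4) divides it; the quotient is a**4 + a**3 - 27*a**2 + 137*a - 760.
Next, a = 5 is a root, so (a - 5) is a factor; dividing leaves a**3 + 6*a**2 + 3*a + 152.
Next, a = -8 is a root, so (a + 8) is a factor; dividing leaves a**2 - 2*a + 19.
The quadratic a**2 - 2*a + 19 has discriminant -72 < 0 and is irreducible over ℤ.

(a + 4)*(a + 8)*(a - 5)*(a**2 - 2*a + 19)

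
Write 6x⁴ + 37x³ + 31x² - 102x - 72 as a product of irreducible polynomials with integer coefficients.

Testing divisors of the constant over divisors of the leading coefficient, x = -4 is a root, so (x + 4) divides it; the quotient is 6x³ + 13x² - 21x - 18.
Next, x = 3/2 is a root, giving the factor (2x - 3) and quotient 3x² + 11x + 6.
The remaining quadratic factors as (3x + 2)(x + 3).

(2x - 3)(3x + 2)(x + 3)(x + 4)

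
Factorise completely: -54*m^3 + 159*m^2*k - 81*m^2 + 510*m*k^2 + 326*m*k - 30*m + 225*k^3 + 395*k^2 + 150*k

Group: 9*m*(-6*m^2 + 21*m*k - 5*m + 45*k^2 + 25*k) + (5*k + 6)*(-6*m^2 + 21*m*k - 5*m + 45*k^2 + 25*k); both groups contain (-6*m^2 + 21*m*k - 5*m + 45*k^2 + 25*k), so (9*m + 5*k + 6) is a factor with cofactor -6*m^2 + 21*m*k - 5*m + 45*k^2 + 25*k.
The cofactor groups again: -6*m^2 + 21*m*k - 5*m + 45*k^2 + 25*k = -m*(6*m + 9*k + 5) + 5*k*(6*m + 9*k + 5); both groups contain (6*m + 9*k + 5), giving -(m - 5*k)*(6*m + 9*k + 5).

-(m - 5*k)*(9*m + 5*k + 6)*(6*m + 9*k + 5)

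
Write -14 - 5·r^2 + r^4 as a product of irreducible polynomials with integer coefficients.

Substitute u = r^2 to get a quadratic in u, then factor.
r^2 + 2 is irreducible over ℤ (always positive, so no real roots).
r^2 - 7 is irreducible over ℤ (7 is not a perfect square).

(r^2 + 2)·(r^2 - 7)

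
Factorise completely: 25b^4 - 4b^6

Pull out the common factor b^4, leaving -4b^2 + 25.
Recognize a difference of squares with the parts 5 and 2b.

-b^4(2b + 5)(2b - 5)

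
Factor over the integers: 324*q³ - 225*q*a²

9*q*(6*q - 5*a)*(6*q + 5*a)

Factor out 9*q, leaving 36*q² - 25*a², which is a difference of two squares.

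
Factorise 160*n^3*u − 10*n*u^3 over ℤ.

Factor out 10*n*u, leaving 16*n^2 − u^2, which is a difference of two squares.

10*n*u*(4*n + u)*(4*n − u)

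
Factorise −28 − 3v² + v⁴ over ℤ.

(v² + 4)(v² − 7)

Substitute u = v² to get a quadratic in u, then factor.
v² − 7 is irreducible over ℤ (7 is not a perfect square).
v² + 4 is irreducible over ℤ (sum of squares).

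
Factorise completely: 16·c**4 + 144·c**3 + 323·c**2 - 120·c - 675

Trying the rational-root candidates, c = -9/4 is a root, so (4·c + 9) divides it; the quotient is 4·c**3 + 27·c**2 + 20·c - 75.
Next, c = -5 is a root, so (c + 5) divides it; the quotient is 4·c**2 + 7·c - 15.
The remaining quadratic factors as (c + 3)(4·c - 5).

(4·c + 9)·(4·c - 5)·(c + 3)·(c + 5)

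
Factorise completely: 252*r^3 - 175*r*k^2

7*r*(6*r - 5*k)*(6*r + 5*k)

Every term has a factor of 7*r. Then 36*r^2 - 25*k^2 = (6*r)² − (5*k)².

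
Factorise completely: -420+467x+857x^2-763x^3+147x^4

By the rational root theorem, x = 4/7 is a root, so (7x-4) is a factor; dividing leaves 21x^3-97x^2+67x+105.
Continuing, x = -5/7 is a root, so (7x+5) is a factor; dividing leaves 3x^2-16x+21.
The remaining quadratic factors as (3x-7)(x-3).

(3x-7)(7x+5)(7x-4)(x-3)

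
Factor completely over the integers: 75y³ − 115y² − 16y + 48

By the rational root theorem, y = 4/5 is a root, so (5y − 4) is a factor; dividing leaves 15y² − 11y − 12.
The remaining quadratic factors as (5y + 3)(3y − 4).

(3y − 4)(5y + 3)(5y − 4)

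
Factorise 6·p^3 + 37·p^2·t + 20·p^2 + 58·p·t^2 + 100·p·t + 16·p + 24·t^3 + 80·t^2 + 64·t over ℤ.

Group: 2·p·(3·p^2 + 14·p·t + 4·p + 8·t^2 + 16·t) + (3·t + 4)·(3·p^2 + 14·p·t + 4·p + 8·t^2 + 16·t); both groups contain (3·p^2 + 14·p·t + 4·p + 8·t^2 + 16·t), so (2·p + 3·t + 4) is a factor with cofactor 3·p^2 + 14·p·t + 4·p + 8·t^2 + 16·t.
The cofactor groups again: 3·p^2 + 14·p·t + 4·p + 8·t^2 + 16·t = 3·p·(p + 4·t) + (2·t + 4)·(p + 4·t); both groups contain (p + 4·t), giving (3·p + 2·t + 4)·(p + 4·t).

(2·p + 3·t + 4)·(3·p + 2·t + 4)·(p + 4·t)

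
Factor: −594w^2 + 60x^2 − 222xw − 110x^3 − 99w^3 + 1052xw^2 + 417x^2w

Group: 2x(−55x^2 − 94xw + 30x + 9w^2 + 54w) − 11w(−55x^2 − 94xw + 30x + 9w^2 + 54w); both groups contain (−55x^2 − 94xw + 30x + 9w^2 + 54w), so (2x − 11w) is a factor with cofactor −55x^2 − 94xw + 30x + 9w^2 + 54w.
The cofactor groups again: −55x^2 − 94xw + 30x + 9w^2 + 54w = −5x(11x − w − 6) − 9w(11x − w − 6); both groups contain (11x − w − 6), giving −(5x + 9w)(11x − w − 6).

−(2x − 11w)(11x − w − 6)(5x + 9w)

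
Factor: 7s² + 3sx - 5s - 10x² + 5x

Group: s(7s + 10x - 5) - x(7s + 10x - 5); both groups contain (7s + 10x - 5).

(7s + 10x - 5)(s - x)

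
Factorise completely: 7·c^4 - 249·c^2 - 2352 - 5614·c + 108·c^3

Among the possible rational roots, c = -3/7 is a root, giving the factor (7·c + 3) and quotient c^3 + 15·c^2 - 42·c - 784.
Continuing, c = 7 is a root, so (c - 7) divides it; the quotient is c^2 + 22·c + 112.
The remaining quadratic factors as (c + 14)(c + 8).

(7·c + 3)·(c + 14)·(c + 8)·(c - 7)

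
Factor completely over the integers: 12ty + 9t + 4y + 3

Group as (12ty + 9t) + (4y + 3) = 3t(4y + 3) + (4y + 3).
Both groups share the factor (4y + 3).

(3t + 1)(4y + 3)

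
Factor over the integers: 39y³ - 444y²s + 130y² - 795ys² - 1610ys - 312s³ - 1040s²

Group: y(39y² + 63ys + 130y + 24s² + 80s) - 13s(39y² + 63ys + 130y + 24s² + 80s); both groups contain (39y² + 63ys + 130y + 24s² + 80s), so (y - 13s) is a factor with cofactor 39y² + 63ys + 130y + 24s² + 80s.
The cofactor groups again: 39y² + 63ys + 130y + 24s² + 80s = 3y(13y + 8s) + (3s + 10)(13y + 8s); both groups contain (13y + 8s), giving (3y + 3s + 10)(13y + 8s).

(y - 13s)(3y + 3s + 10)(13y + 8s)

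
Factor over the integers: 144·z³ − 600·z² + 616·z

8·z·(3·z − 7)·(6·z − 11)

Pull out the common factor 8·z, then factor the remaining trinomial.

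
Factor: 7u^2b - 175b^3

Pull out the common factor 7b; u^2 - 25b^2 is a difference of squares.

7b(u - 5b)(u + 5b)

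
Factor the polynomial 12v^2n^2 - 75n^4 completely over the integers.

3n^2(2v - 5n)(2v + 5n)

Every term has a factor of 3n^2. Then 4v^2 - 25n^2 = (2v)² − (5n)².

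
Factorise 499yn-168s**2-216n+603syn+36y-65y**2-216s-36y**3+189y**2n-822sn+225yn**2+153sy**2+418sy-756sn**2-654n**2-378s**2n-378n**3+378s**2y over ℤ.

Group: 9y(42s**2+17sy+84sn+54s-4y**2+17yn-9y+42n**2+54n) + (-9n-4)(42s**2+17sy+84sn+54s-4y**2+17yn-9y+42n**2+54n); both groups contain (42s**2+17sy+84sn+54s-4y**2+17yn-9y+42n**2+54n), so (9y-9n-4) is a factor with cofactor 42s**2+17sy+84sn+54s-4y**2+17yn-9y+42n**2+54n.
The cofactor groups again: 42s**2+17sy+84sn+54s-4y**2+17yn-9y+42n**2+54n = 6s(7s+4y+7n+9) + (-y+6n)(7s+4y+7n+9); both groups contain (7s+4y+7n+9), giving (6s-y+6n)(7s+4y+7n+9).

(9y-9n-4)(6s-y+6n)(7s+4y+7n+9)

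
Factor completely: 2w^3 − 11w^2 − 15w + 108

Trying the rational-root candidates, w = 4 is a root, giving the factor (w − 4) and quotient 2w^2 − 3w − 27.
The remaining quadratic factors as (2w − 9)(w + 3).

(2w − 9)(w + 3)(w − 4)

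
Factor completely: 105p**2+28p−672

Pull out the common factor 7, then factor the remaining trinomial.

7(3p+8)(5p−12)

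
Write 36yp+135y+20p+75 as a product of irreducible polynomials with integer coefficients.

Group as (36yp+135y) + (20p+75) = 9y(4p+15) + 5(4p+15).
Both groups share the factor (4p+15).

(4p+15)(9y+5)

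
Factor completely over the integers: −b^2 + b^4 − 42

(b^2 + 6)(b^2 − 7)

Substitute u = b^2 to get a quadratic in u, then factor.
b^2 − 7 is irreducible over ℤ (7 is not a perfect square).
b^2 + 6 is irreducible over ℤ (always positive, so no real roots).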